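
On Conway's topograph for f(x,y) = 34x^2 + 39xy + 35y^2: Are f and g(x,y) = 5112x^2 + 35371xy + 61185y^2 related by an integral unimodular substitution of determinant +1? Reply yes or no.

D₁ = -3239, D₂ = -3239
f: translate: b→-29 (≡39 mod 68), so (34,39,35)→(34,-29,30)
f: flip: (34,-29,30)→(30,29,34)
f: reduced (well bottom): (30,29,34) with a≤c, −a<b≤a
g: translate: b→4699 (≡35371 mod 10224), so (5112,35371,61185)→(5112,4699,1080)
g: flip: (5112,4699,1080)→(1080,-4699,5112)
g: translate: b→-379 (≡-4699 mod 2160), so (1080,-4699,5112)→(1080,-379,34)
g: flip: (1080,-379,34)→(34,379,1080)
g: translate: b→-29 (≡379 mod 68), so (34,379,1080)→(34,-29,30)
g: flip: (34,-29,30)→(30,29,34)
g: reduced (well bottom): (30,29,34) with a≤c, −a<b≤a
reduced forms (30, 29, 34) vs (30, 29, 34) ⇒ equivalent

yes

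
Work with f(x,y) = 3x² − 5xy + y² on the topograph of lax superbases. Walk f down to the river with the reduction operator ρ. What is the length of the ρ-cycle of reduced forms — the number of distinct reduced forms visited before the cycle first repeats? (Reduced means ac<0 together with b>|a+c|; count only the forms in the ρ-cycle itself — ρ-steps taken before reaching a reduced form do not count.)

D = 13, ⌊√D⌋ = 3
descent: ρ → (1,3,-1)  [lands on river]
river: ρ → (-1,3,1)
ρ-cycle length = 2 (tail of 1 descent step not counted)

2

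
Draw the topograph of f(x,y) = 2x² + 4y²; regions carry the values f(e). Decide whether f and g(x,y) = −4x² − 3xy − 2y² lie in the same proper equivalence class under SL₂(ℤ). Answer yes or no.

D₁ = -32, D₂ = -23
discriminants differ ⇒ not SL₂(ℤ)-equivalent

no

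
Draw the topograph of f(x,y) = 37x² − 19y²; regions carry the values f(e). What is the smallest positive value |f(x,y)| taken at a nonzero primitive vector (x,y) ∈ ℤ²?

descent: ρ → (-19,38,18)  [lands on river]
river: ρ → (18,34,-23)
river: ρ → (-23,12,29)
river: ρ → (29,46,-6)
river: ρ → (-6,50,13)
river: ρ → (13,28,-39)
river: ρ → (-39,50,2)
river: ρ → (2,50,-39)
river: ρ → (-39,28,13)
river: ρ → (13,50,-6)
river: ρ → (-6,46,29)
river: ρ → (29,12,-23)
river: ρ → (-23,34,18)
river: ρ → (18,38,-19)
closes: descent 1, river 14
min |a| on river = 2

2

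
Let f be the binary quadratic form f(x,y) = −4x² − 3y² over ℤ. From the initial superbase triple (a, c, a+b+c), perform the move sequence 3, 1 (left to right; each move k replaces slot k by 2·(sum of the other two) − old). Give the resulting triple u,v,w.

start (-4,-3,-7) = (f(1,0),f(0,1),f(1,1))
replace slot 3: 2·((-4)+(-3)) − (-7) = -7 → (-4,-3,-7)
replace slot 1: 2·((-3)+(-7)) − (-4) = -16 → (-16,-3,-7)

-16,-3,-7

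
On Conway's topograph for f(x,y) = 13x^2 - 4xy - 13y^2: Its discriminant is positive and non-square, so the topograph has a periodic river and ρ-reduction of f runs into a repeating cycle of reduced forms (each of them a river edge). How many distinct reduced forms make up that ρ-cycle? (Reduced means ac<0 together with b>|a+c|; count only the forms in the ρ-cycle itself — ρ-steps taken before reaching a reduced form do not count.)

D = 692, ⌊√D⌋ = 26
descent: ρ → (-13,4,13)  [lands on river]
river: ρ → (13,22,-4)
river: ρ → (-4,26,1)
river: ρ → (1,26,-4)
river: ρ → (-4,22,13)
river: ρ → (13,4,-13)
river: ρ → (-13,22,4)
river: ρ → (4,26,-1)
river: ρ → (-1,26,4)
river: ρ → (4,22,-13)
ρ-cycle length = 10 (tail of 1 descent step not counted)

10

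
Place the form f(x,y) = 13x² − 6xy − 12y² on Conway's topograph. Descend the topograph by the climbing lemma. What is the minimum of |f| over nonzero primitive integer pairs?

descent: ρ → (-12,6,13)  [lands on river]
river: ρ → (13,20,-5)
river: ρ → (-5,20,13)
river: ρ → (13,6,-12)
river: ρ → (-12,18,7)
river: ρ → (7,24,-3)
river: ρ → (-3,24,7)
river: ρ → (7,18,-12)
closes: descent 1, river 8
min |a| on river = 3

3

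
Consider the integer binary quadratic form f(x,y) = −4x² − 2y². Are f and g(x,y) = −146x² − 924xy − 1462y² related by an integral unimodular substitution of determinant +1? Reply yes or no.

D₁ = -32, D₂ = -32
f is negative-definite; reduce −f:
−f: flip: (4,0,2)→(2,0,4)
−f: reduced (well bottom): (2,0,4) with a≤c, −a<b≤a
flip sign back: reduced form of f is (-2,0,-4)
g is negative-definite; reduce −g:
−g: translate: b→48 (≡924 mod 292), so (146,924,1462)→(146,48,4)
−g: flip: (146,48,4)→(4,-48,146)
−g: translate: b→0 (≡-48 mod 8), so (4,-48,146)→(4,0,2)
−g: flip: (4,0,2)→(2,0,4)
−g: reduced (well bottom): (2,0,4) with a≤c, −a<b≤a
flip sign back: reduced form of g is (-2,0,-4)
reduced forms (-2, 0, -4) vs (-2, 0, -4) ⇒ equivalent

yes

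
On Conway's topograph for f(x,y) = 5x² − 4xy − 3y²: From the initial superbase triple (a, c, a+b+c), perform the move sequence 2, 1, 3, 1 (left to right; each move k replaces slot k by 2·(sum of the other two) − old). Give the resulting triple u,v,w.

start (5,-3,-2) = (f(1,0),f(0,1),f(1,1))
replace slot 2: 2·(5+(-2)) − (-3) = 9 → (5,9,-2)
replace slot 1: 2·(9+(-2)) − 5 = 9 → (9,9,-2)
replace slot 3: 2·(9+9) − (-2) = 38 → (9,9,38)
replace slot 1: 2·(9+38) − 9 = 85 → (85,9,38)

85,9,38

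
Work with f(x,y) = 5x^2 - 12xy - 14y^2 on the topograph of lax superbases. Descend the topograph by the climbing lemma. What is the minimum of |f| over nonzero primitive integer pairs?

descent: ρ → (-14,12,5)  [lands on river]
river: ρ → (5,18,-5)
river: ρ → (-5,12,14)
river: ρ → (14,16,-3)
river: ρ → (-3,20,2)
river: ρ → (2,20,-3)
river: ρ → (-3,16,14)
river: ρ → (14,12,-5)
river: ρ → (-5,18,5)
river: ρ → (5,12,-14)
river: ρ → (-14,16,3)
river: ρ → (3,20,-2)
river: ρ → (-2,20,3)
river: ρ → (3,16,-14)
closes: descent 1, river 14
min |a| on river = 2

2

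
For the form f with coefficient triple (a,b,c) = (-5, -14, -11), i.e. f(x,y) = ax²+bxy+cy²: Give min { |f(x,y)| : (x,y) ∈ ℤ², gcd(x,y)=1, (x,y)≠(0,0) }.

translate: b→4 (≡14 mod 10), so (5,14,11)→(5,4,2)
flip: (5,4,2)→(2,-4,5)
translate: b→0 (≡-4 mod 4), so (2,-4,5)→(2,0,3)
reduced (well bottom): (2,0,3) with a≤c, −a<b≤a
well minimum |f| = |-2| = 2 (negative-definite)

2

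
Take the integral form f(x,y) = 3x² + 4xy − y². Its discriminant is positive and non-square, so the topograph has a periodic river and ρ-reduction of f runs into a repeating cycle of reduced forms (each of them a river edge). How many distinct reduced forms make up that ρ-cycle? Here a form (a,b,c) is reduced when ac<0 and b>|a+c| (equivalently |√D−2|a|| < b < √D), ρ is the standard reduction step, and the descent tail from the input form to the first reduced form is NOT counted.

D = 28, ⌊√D⌋ = 5
river: ρ → (-1,4,3)
river: ρ → (3,2,-2)
river: ρ → (-2,2,3)
river: ρ → (3,4,-1)
ρ-cycle length = 4 (tail of 0 descent steps not counted)

4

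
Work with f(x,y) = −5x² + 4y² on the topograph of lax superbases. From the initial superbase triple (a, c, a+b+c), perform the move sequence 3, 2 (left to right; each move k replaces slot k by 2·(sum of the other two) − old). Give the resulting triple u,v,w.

start (-5,4,-1) = (f(1,0),f(0,1),f(1,1))
replace slot 3: 2·((-5)+4) − (-1) = -1 → (-5,4,-1)
replace slot 2: 2·((-5)+(-1)) − 4 = -16 → (-5,-16,-1)

-5,-16,-1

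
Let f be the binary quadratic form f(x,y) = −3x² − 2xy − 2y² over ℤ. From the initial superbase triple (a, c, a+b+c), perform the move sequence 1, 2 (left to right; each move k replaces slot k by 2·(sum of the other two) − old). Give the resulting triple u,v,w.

start (-3,-2,-7) = (f(1,0),f(0,1),f(1,1))
replace slot 1: 2·((-2)+(-7)) − (-3) = -15 → (-15,-2,-7)
replace slot 2: 2·((-15)+(-7)) − (-2) = -42 → (-15,-42,-7)

-15,-42,-7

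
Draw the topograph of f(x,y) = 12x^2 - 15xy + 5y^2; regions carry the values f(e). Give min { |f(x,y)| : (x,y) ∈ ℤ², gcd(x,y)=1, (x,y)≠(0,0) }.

translate: b→9 (≡-15 mod 24), so (12,-15,5)→(12,9,2)
flip: (12,9,2)→(2,-9,12)
translate: b→-1 (≡-9 mod 4), so (2,-9,12)→(2,-1,2)
flip: (2,-1,2)→(2,1,2)
reduced (well bottom): (2,1,2) with a≤c, −a<b≤a
well minimum = a = 2

2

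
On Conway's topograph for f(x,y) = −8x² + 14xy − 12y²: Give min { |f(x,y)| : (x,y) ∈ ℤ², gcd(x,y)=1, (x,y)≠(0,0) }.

translate: b→2 (≡-14 mod 16), so (8,-14,12)→(8,2,6)
flip: (8,2,6)→(6,-2,8)
reduced (well bottom): (6,-2,8) with a≤c, −a<b≤a
well minimum |f| = |-6| = 6 (negative-definite)

6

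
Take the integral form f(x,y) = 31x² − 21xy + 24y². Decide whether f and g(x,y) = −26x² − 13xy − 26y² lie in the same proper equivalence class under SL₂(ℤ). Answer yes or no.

D₁ = -2535, D₂ = -2535
f: flip: (31,-21,24)→(24,21,31)
f: reduced (well bottom): (24,21,31) with a≤c, −a<b≤a
g is negative-definite; reduce −g:
−g: reduced (well bottom): (26,13,26) with a≤c, −a<b≤a
flip sign back: reduced form of g is (-26,-13,-26)
reduced forms (24, 21, 31) vs (-26, -13, -26) ⇒ inequivalent

no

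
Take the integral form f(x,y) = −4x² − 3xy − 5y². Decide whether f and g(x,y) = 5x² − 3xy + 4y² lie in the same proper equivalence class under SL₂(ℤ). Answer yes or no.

D₁ = -71, D₂ = -71
f is negative-definite; reduce −f:
−f: reduced (well bottom): (4,3,5) with a≤c, −a<b≤a
flip sign back: reduced form of f is (-4,-3,-5)
g: flip: (5,-3,4)→(4,3,5)
g: reduced (well bottom): (4,3,5) with a≤c, −a<b≤a
reduced forms (-4, -3, -5) vs (4, 3, 5) ⇒ inequivalent

no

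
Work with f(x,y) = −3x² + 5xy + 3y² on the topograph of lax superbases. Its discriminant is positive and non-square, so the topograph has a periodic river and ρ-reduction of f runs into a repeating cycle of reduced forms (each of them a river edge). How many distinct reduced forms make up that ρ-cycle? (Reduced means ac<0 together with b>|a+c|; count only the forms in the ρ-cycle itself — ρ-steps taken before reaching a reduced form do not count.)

D = 61, ⌊√D⌋ = 7
river: ρ → (3,7,-1)
river: ρ → (-1,7,3)
river: ρ → (3,5,-3)
river: ρ → (-3,7,1)
river: ρ → (1,7,-3)
river: ρ → (-3,5,3)
ρ-cycle length = 6 (tail of 0 descent steps not counted)

6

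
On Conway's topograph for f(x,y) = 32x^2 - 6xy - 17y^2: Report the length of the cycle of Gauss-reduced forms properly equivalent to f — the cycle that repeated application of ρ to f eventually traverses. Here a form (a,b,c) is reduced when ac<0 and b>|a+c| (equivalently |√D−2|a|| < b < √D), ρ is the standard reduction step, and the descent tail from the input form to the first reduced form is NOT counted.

D = 2212, ⌊√D⌋ = 47
descent: ρ → (-17,40,9)  [lands on river]
river: ρ → (9,32,-33)
river: ρ → (-33,34,8)
river: ρ → (8,46,-3)
river: ρ → (-3,44,23)
river: ρ → (23,2,-24)
river: ρ → (-24,46,1)
river: ρ → (1,46,-24)
river: ρ → (-24,2,23)
river: ρ → (23,44,-3)
river: ρ → (-3,46,8)
river: ρ → (8,34,-33)
river: ρ → (-33,32,9)
river: ρ → (9,40,-17)
river: ρ → (-17,28,21)
river: ρ → (21,14,-24)
river: ρ → (-24,34,11)
river: ρ → (11,32,-27)
river: ρ → (-27,22,16)
river: ρ → (16,42,-7)
river: ρ → (-7,42,16)
river: ρ → (16,22,-27)
river: ρ → (-27,32,11)
river: ρ → (11,34,-24)
river: ρ → (-24,14,21)
river: ρ → (21,28,-17)
ρ-cycle length = 26 (tail of 1 descent step not counted)

26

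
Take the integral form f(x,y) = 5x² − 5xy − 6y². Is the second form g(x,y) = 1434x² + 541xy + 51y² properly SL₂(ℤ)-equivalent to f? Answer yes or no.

D₁ = 145, D₂ = 145
river cycle of f (length 10): (-6, 5, 5), (5, 5, -6), (-6, 7, 4), (4, 9, -4), (-4, 7, 6), (6, 5, -5), (-5, 5, 6), (6, 7, -4), (-4, 9, 4), (4, 7, -6)
river cycle of g (length 10): (4, 7, -6), (-6, 5, 5), (5, 5, -6), (-6, 7, 4), (4, 9, -4), (-4, 7, 6), (6, 5, -5), (-5, 5, 6), (6, 7, -4), (-4, 9, 4)
cycles coincide ⇒ equivalent

yes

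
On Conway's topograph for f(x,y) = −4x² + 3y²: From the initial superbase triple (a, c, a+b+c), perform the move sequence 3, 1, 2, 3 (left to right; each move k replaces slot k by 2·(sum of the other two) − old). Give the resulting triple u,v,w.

start (-4,3,-1) = (f(1,0),f(0,1),f(1,1))
replace slot 3: 2·((-4)+3) − (-1) = -1 → (-4,3,-1)
replace slot 1: 2·(3+(-1)) − (-4) = 8 → (8,3,-1)
replace slot 2: 2·(8+(-1)) − 3 = 11 → (8,11,-1)
replace slot 3: 2·(8+11) − (-1) = 39 → (8,11,39)

8,11,39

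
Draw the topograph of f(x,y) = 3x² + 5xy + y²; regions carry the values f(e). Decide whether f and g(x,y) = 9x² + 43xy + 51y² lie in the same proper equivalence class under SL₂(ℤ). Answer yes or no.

D₁ = 13, D₂ = 13
river cycle of f (length 2): (1, 3, -1), (-1, 3, 1)
river cycle of g (length 2): (1, 3, -1), (-1, 3, 1)
cycles coincide ⇒ equivalent

yes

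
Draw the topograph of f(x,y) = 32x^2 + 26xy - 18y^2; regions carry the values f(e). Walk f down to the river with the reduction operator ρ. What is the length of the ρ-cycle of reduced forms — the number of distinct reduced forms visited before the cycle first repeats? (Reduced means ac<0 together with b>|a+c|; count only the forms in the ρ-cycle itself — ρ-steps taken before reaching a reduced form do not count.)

D = 2980, ⌊√D⌋ = 54
river: ρ → (-18,46,12)
river: ρ → (12,50,-10)
river: ρ → (-10,50,12)
river: ρ → (12,46,-18)
river: ρ → (-18,26,32)
river: ρ → (32,38,-12)
river: ρ → (-12,34,38)
river: ρ → (38,42,-8)
river: ρ → (-8,54,2)
river: ρ → (2,54,-8)
river: ρ → (-8,42,38)
river: ρ → (38,34,-12)
river: ρ → (-12,38,32)
river: ρ → (32,26,-18)
ρ-cycle length = 14 (tail of 0 descent steps not counted)

14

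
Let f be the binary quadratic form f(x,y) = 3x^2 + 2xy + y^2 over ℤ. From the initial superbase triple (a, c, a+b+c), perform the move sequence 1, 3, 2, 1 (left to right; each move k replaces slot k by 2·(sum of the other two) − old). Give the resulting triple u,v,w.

start (3,1,6) = (f(1,0),f(0,1),f(1,1))
replace slot 1: 2·(1+6) − 3 = 11 → (11,1,6)
replace slot 3: 2·(11+1) − 6 = 18 → (11,1,18)
replace slot 2: 2·(11+18) − 1 = 57 → (11,57,18)
replace slot 1: 2·(57+18) − 11 = 139 → (139,57,18)

139,57,18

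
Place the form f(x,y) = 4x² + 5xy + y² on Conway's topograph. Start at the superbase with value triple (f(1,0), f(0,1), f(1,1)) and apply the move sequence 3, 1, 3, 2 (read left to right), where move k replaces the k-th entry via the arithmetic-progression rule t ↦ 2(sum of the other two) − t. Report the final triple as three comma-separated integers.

start (4,1,10) = (f(1,0),f(0,1),f(1,1))
replace slot 3: 2·(4+1) − 10 = 0 → (4,1,0)
replace slot 1: 2·(1+0) − 4 = -2 → (-2,1,0)
replace slot 3: 2·((-2)+1) − 0 = -2 → (-2,1,-2)
replace slot 2: 2·((-2)+(-2)) − 1 = -9 → (-2,-9,-2)

-2,-9,-2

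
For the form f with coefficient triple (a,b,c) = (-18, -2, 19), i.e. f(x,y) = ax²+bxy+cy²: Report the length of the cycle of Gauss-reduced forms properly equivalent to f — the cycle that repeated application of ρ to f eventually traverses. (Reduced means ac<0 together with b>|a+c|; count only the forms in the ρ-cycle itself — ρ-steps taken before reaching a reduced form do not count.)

D = 1372, ⌊√D⌋ = 37
descent: ρ → (19,2,-18)  [lands on river]
river: ρ → (-18,34,3)
river: ρ → (3,32,-29)
river: ρ → (-29,26,6)
river: ρ → (6,34,-9)
river: ρ → (-9,20,27)
river: ρ → (27,34,-2)
river: ρ → (-2,34,27)
river: ρ → (27,20,-9)
river: ρ → (-9,34,6)
river: ρ → (6,26,-29)
river: ρ → (-29,32,3)
river: ρ → (3,34,-18)
river: ρ → (-18,2,19)
river: ρ → (19,36,-1)
river: ρ → (-1,36,19)
ρ-cycle length = 16 (tail of 1 descent step not counted)

16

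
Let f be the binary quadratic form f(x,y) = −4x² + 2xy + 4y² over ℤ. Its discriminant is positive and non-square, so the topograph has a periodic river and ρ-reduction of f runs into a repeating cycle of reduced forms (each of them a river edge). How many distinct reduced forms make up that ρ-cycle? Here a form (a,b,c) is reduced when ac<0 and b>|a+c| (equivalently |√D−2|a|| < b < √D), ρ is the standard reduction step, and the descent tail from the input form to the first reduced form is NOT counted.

D = 68, ⌊√D⌋ = 8
river: ρ → (4,6,-2)
river: ρ → (-2,6,4)
river: ρ → (4,2,-4)
river: ρ → (-4,6,2)
river: ρ → (2,6,-4)
river: ρ → (-4,2,4)
ρ-cycle length = 6 (tail of 0 descent steps not counted)

6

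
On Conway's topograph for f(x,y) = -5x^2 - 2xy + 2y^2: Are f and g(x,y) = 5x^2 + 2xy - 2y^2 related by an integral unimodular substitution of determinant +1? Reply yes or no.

D₁ = 44, D₂ = 44
river cycle of f (length 2): (2, 6, -1), (-1, 6, 2)
river cycle of g (length 2): (-2, 6, 1), (1, 6, -2)
cycles differ ⇒ inequivalent

no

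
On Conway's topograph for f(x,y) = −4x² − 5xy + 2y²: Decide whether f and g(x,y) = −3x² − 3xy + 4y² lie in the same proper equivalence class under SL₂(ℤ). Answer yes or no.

D₁ = 57, D₂ = 57
river cycle of f (length 6): (2, 5, -4), (-4, 3, 3), (3, 3, -4), (-4, 5, 2), (2, 7, -1), (-1, 7, 2)
river cycle of g (length 6): (4, 3, -3), (-3, 3, 4), (4, 5, -2), (-2, 7, 1), (1, 7, -2), (-2, 5, 4)
cycles differ ⇒ inequivalent

no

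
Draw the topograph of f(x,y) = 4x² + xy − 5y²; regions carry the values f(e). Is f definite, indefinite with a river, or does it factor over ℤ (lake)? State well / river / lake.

D = b²−4ac = 1² − 4·4·(-5) = 81
D = 9² is a perfect square ⇒ form factors over ℤ ⇒ lakes

lake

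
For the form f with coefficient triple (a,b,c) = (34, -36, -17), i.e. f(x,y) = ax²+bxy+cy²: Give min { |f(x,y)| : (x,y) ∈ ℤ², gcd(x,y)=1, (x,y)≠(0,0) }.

descent: ρ → (-17,36,34)  [lands on river]
river: ρ → (34,32,-19)
river: ρ → (-19,44,22)
river: ρ → (22,44,-19)
river: ρ → (-19,32,34)
river: ρ → (34,36,-17)
river: ρ → (-17,32,38)
river: ρ → (38,44,-11)
river: ρ → (-11,44,38)
river: ρ → (38,32,-17)
closes: descent 1, river 10
min |a| on river = 11

11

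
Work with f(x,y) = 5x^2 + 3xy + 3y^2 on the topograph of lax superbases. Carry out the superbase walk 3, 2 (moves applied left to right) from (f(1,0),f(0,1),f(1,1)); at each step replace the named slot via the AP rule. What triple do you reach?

start (5,3,11) = (f(1,0),f(0,1),f(1,1))
replace slot 3: 2·(5+3) − 11 = 5 → (5,3,5)
replace slot 2: 2·(5+5) − 3 = 17 → (5,17,5)

5,17,5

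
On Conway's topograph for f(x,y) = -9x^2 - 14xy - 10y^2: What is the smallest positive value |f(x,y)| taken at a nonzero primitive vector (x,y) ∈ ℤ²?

translate: b→-4 (≡14 mod 18), so (9,14,10)→(9,-4,5)
flip: (9,-4,5)→(5,4,9)
reduced (well bottom): (5,4,9) with a≤c, −a<b≤a
well minimum |f| = |-5| = 5 (negative-definite)

5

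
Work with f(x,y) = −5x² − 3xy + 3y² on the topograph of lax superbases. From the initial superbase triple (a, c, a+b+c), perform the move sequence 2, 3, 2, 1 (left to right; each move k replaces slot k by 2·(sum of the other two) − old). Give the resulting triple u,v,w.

start (-5,3,-5) = (f(1,0),f(0,1),f(1,1))
replace slot 2: 2·((-5)+(-5)) − 3 = -23 → (-5,-23,-5)
replace slot 3: 2·((-5)+(-23)) − (-5) = -51 → (-5,-23,-51)
replace slot 2: 2·((-5)+(-51)) − (-23) = -89 → (-5,-89,-51)
replace slot 1: 2·((-89)+(-51)) − (-5) = -275 → (-275,-89,-51)

-275,-89,-51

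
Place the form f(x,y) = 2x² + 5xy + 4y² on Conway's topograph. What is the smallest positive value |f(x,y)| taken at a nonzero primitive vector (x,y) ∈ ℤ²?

translate: b→1 (≡5 mod 4), so (2,5,4)→(2,1,1)
flip: (2,1,1)→(1,-1,2)
translate: b→1 (≡-1 mod 2), so (1,-1,2)→(1,1,2)
reduced (well bottom): (1,1,2) with a≤c, −a<b≤a
well minimum = a = 1

1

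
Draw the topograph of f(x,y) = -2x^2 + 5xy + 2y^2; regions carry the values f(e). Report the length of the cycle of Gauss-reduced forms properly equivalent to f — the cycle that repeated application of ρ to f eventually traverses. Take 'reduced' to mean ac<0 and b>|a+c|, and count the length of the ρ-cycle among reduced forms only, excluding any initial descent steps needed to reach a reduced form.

D = 41, ⌊√D⌋ = 6
river: ρ → (2,3,-4)
river: ρ → (-4,5,1)
river: ρ → (1,5,-4)
river: ρ → (-4,3,2)
river: ρ → (2,5,-2)
river: ρ → (-2,3,4)
river: ρ → (4,5,-1)
river: ρ → (-1,5,4)
river: ρ → (4,3,-2)
river: ρ → (-2,5,2)
ρ-cycle length = 10 (tail of 0 descent steps not counted)

10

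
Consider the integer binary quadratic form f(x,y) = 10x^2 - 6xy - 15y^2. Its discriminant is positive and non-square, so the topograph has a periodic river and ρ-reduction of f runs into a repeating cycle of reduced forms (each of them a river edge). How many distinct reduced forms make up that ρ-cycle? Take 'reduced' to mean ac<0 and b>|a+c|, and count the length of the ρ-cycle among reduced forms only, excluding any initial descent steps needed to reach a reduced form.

D = 636, ⌊√D⌋ = 25
descent: ρ → (-15,6,10)  [lands on river]
river: ρ → (10,14,-11)
river: ρ → (-11,8,13)
river: ρ → (13,18,-6)
river: ρ → (-6,18,13)
river: ρ → (13,8,-11)
river: ρ → (-11,14,10)
river: ρ → (10,6,-15)
river: ρ → (-15,24,1)
river: ρ → (1,24,-15)
ρ-cycle length = 10 (tail of 1 descent step not counted)

10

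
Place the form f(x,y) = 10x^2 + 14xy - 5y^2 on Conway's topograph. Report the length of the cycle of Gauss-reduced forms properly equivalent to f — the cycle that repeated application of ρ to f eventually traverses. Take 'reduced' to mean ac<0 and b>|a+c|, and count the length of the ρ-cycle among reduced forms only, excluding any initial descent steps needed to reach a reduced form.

D = 396, ⌊√D⌋ = 19
river: ρ → (-5,16,7)
river: ρ → (7,12,-9)
river: ρ → (-9,6,10)
river: ρ → (10,14,-5)
ρ-cycle length = 4 (tail of 0 descent steps not counted)

4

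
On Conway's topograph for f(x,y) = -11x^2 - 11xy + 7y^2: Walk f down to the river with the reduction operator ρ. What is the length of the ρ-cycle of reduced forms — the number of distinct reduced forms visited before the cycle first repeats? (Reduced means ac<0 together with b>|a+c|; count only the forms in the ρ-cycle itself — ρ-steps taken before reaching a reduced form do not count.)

D = 429, ⌊√D⌋ = 20
descent: ρ → (7,11,-11)  [lands on river]
river: ρ → (-11,11,7)
river: ρ → (7,17,-5)
river: ρ → (-5,13,13)
river: ρ → (13,13,-5)
river: ρ → (-5,17,7)
ρ-cycle length = 6 (tail of 1 descent step not counted)

6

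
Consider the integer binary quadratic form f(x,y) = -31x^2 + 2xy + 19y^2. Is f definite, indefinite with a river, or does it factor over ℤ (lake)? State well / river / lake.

D = b²−4ac = 2² − 4·(-31)·19 = 2360
D > 0 non-square ⇒ indefinite ⇒ periodic river

river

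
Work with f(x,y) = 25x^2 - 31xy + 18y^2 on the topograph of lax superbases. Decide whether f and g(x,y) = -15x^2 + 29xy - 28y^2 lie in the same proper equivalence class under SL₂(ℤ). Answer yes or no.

D₁ = -839, D₂ = -839
f: translate: b→19 (≡-31 mod 50), so (25,-31,18)→(25,19,12)
f: flip: (25,19,12)→(12,-19,25)
f: translate: b→5 (≡-19 mod 24), so (12,-19,25)→(12,5,18)
f: reduced (well bottom): (12,5,18) with a≤c, −a<b≤a
g is negative-definite; reduce −g:
−g: translate: b→1 (≡-29 mod 30), so (15,-29,28)→(15,1,14)
−g: flip: (15,1,14)→(14,-1,15)
−g: reduced (well bottom): (14,-1,15) with a≤c, −a<b≤a
flip sign back: reduced form of g is (-14,1,-15)
reduced forms (12, 5, 18) vs (-14, 1, -15) ⇒ inequivalent

no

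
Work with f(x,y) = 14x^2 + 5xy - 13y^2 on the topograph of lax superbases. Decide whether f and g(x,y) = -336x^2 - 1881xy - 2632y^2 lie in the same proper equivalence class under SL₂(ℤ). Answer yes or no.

D₁ = 753, D₂ = 753
river cycle of f (length 24): (-13, 21, 6), (6, 27, -1), (-1, 27, 6), (6, 21, -13), (-13, 5, 14), (14, 23, -4), (-4, 25, 8), (8, 23, -7), (-7, 19, 14), (14, 9, -12), … (14 more)
river cycle of g (length 24): (-13, 21, 6), (6, 27, -1), (-1, 27, 6), (6, 21, -13), (-13, 5, 14), (14, 23, -4), (-4, 25, 8), (8, 23, -7), (-7, 19, 14), (14, 9, -12), … (14 more)
cycles coincide ⇒ equivalent

yes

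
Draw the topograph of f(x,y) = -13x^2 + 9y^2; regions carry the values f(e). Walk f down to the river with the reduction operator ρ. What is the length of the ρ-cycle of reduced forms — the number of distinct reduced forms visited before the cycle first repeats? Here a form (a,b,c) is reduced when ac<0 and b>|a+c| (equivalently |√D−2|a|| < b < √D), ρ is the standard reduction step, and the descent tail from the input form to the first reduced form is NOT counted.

D = 468, ⌊√D⌋ = 21
descent: ρ → (9,18,-4)  [lands on river]
river: ρ → (-4,14,17)
river: ρ → (17,20,-1)
river: ρ → (-1,20,17)
river: ρ → (17,14,-4)
river: ρ → (-4,18,9)
ρ-cycle length = 6 (tail of 1 descent step not counted)

6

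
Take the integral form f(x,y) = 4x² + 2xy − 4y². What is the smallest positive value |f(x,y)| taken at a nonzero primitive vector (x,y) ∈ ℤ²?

river: ρ → (-4,6,2)
river: ρ → (2,6,-4)
river: ρ → (-4,2,4)
river: ρ → (4,6,-2)
river: ρ → (-2,6,4)
river: ρ → (4,2,-4)
closes: descent 0, river 6
min |a| on river = 2

2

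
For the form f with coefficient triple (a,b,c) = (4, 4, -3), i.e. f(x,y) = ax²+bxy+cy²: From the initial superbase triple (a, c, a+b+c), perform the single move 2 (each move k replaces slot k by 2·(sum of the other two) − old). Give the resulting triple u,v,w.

start (4,-3,5) = (f(1,0),f(0,1),f(1,1))
replace slot 2: 2·(4+5) − (-3) = 21 → (4,21,5)

4,21,5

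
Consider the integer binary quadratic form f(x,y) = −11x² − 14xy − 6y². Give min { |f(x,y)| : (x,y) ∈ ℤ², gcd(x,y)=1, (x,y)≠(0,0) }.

translate: b→-8 (≡14 mod 22), so (11,14,6)→(11,-8,3)
flip: (11,-8,3)→(3,8,11)
translate: b→2 (≡8 mod 6), so (3,8,11)→(3,2,6)
reduced (well bottom): (3,2,6) with a≤c, −a<b≤a
well minimum |f| = |-3| = 3 (negative-definite)

3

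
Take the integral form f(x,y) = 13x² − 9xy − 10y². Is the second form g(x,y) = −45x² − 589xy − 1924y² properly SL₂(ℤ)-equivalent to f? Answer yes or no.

D₁ = 601, D₂ = 601
river cycle of f (length 66): (-10, 9, 13), (13, 17, -6), (-6, 19, 10), (10, 21, -4), (-4, 19, 15), (15, 11, -8), (-8, 21, 5), (5, 19, -12), (-12, 5, 12), (12, 19, -5), … (56 more)
river cycle of g (length 66): (-6, 19, 10), (10, 21, -4), (-4, 19, 15), (15, 11, -8), (-8, 21, 5), (5, 19, -12), (-12, 5, 12), (12, 19, -5), (-5, 21, 8), (8, 11, -15), … (56 more)
cycles coincide ⇒ equivalent

yes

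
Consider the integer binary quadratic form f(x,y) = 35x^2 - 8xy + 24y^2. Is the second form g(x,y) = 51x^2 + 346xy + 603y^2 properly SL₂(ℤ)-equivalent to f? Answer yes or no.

D₁ = -3296, D₂ = -3296
f: flip: (35,-8,24)→(24,8,35)
f: reduced (well bottom): (24,8,35) with a≤c, −a<b≤a
g: translate: b→40 (≡346 mod 102), so (51,346,603)→(51,40,24)
g: flip: (51,40,24)→(24,-40,51)
g: translate: b→8 (≡-40 mod 48), so (24,-40,51)→(24,8,35)
g: reduced (well bottom): (24,8,35) with a≤c, −a<b≤a
reduced forms (24, 8, 35) vs (24, 8, 35) ⇒ equivalent

yes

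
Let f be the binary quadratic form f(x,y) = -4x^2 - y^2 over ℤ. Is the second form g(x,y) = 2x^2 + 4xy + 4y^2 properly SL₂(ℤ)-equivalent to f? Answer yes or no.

D₁ = -16, D₂ = -16
f is negative-definite; reduce −f:
−f: flip: (4,0,1)→(1,0,4)
−f: reduced (well bottom): (1,0,4) with a≤c, −a<b≤a
flip sign back: reduced form of f is (-1,0,-4)
g: translate: b→0 (≡4 mod 4), so (2,4,4)→(2,0,2)
g: reduced (well bottom): (2,0,2) with a≤c, −a<b≤a
reduced forms (-1, 0, -4) vs (2, 0, 2) ⇒ inequivalent

no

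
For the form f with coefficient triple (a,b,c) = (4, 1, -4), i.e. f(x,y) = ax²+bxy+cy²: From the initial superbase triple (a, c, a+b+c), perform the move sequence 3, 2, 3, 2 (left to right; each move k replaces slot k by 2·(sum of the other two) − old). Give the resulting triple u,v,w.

start (4,-4,1) = (f(1,0),f(0,1),f(1,1))
replace slot 3: 2·(4+(-4)) − 1 = -1 → (4,-4,-1)
replace slot 2: 2·(4+(-1)) − (-4) = 10 → (4,10,-1)
replace slot 3: 2·(4+10) − (-1) = 29 → (4,10,29)
replace slot 2: 2·(4+29) − 10 = 56 → (4,56,29)

4,56,29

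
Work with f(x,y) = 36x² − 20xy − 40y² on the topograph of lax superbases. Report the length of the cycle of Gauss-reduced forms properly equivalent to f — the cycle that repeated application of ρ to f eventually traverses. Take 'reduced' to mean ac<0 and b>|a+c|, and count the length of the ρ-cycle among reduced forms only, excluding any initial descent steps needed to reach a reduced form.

D = 6160, ⌊√D⌋ = 78
descent: ρ → (-40,20,36)  [lands on river]
river: ρ → (36,52,-24)
river: ρ → (-24,44,44)
river: ρ → (44,44,-24)
river: ρ → (-24,52,36)
river: ρ → (36,20,-40)
river: ρ → (-40,60,16)
river: ρ → (16,68,-24)
river: ρ → (-24,76,4)
river: ρ → (4,76,-24)
river: ρ → (-24,68,16)
river: ρ → (16,60,-40)
ρ-cycle length = 12 (tail of 1 descent step not counted)

12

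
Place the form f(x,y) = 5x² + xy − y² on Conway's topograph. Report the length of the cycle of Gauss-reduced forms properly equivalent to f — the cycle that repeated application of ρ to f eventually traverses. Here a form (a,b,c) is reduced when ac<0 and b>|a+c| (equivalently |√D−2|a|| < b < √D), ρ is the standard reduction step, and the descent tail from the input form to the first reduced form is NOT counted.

D = 21, ⌊√D⌋ = 4
descent: ρ → (-1,3,3)  [lands on river]
river: ρ → (3,3,-1)
ρ-cycle length = 2 (tail of 1 descent step not counted)

2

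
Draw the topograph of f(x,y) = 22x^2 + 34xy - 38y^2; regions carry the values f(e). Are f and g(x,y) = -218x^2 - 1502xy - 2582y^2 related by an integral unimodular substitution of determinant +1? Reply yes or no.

D₁ = 4500, D₂ = 4500
river cycle of f (length 8): (-38, 42, 18), (18, 66, -2), (-2, 66, 18), (18, 42, -38), (-38, 34, 22), (22, 54, -18), (-18, 54, 22), (22, 34, -38)
river cycle of g (length 8): (-38, 42, 18), (18, 66, -2), (-2, 66, 18), (18, 42, -38), (-38, 34, 22), (22, 54, -18), (-18, 54, 22), (22, 34, -38)
cycles coincide ⇒ equivalent

yes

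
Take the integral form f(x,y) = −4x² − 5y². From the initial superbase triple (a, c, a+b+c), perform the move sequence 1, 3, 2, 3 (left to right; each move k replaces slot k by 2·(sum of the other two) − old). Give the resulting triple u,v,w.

start (-4,-5,-9) = (f(1,0),f(0,1),f(1,1))
replace slot 1: 2·((-5)+(-9)) − (-4) = -24 → (-24,-5,-9)
replace slot 3: 2·((-24)+(-5)) − (-9) = -49 → (-24,-5,-49)
replace slot 2: 2·((-24)+(-49)) − (-5) = -141 → (-24,-141,-49)
replace slot 3: 2·((-24)+(-141)) − (-49) = -281 → (-24,-141,-281)

-24,-141,-281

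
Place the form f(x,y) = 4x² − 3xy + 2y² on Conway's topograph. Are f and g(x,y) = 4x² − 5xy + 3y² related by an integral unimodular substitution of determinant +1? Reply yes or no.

D₁ = -23, D₂ = -23
f: flip: (4,-3,2)→(2,3,4)
f: translate: b→-1 (≡3 mod 4), so (2,3,4)→(2,-1,3)
f: reduced (well bottom): (2,-1,3) with a≤c, −a<b≤a
g: translate: b→3 (≡-5 mod 8), so (4,-5,3)→(4,3,2)
g: flip: (4,3,2)→(2,-3,4)
g: translate: b→1 (≡-3 mod 4), so (2,-3,4)→(2,1,3)
g: reduced (well bottom): (2,1,3) with a≤c, −a<b≤a
reduced forms (2, -1, 3) vs (2, 1, 3) ⇒ inequivalent

no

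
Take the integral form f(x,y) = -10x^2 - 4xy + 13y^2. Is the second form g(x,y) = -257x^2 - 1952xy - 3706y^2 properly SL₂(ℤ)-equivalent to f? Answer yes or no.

D₁ = 536, D₂ = 536
river cycle of f (length 14): (13, 4, -10), (-10, 16, 7), (7, 12, -14), (-14, 16, 5), (5, 14, -17), (-17, 20, 2), (2, 20, -17), (-17, 14, 5), (5, 16, -14), (-14, 12, 7), … (4 more)
river cycle of g (length 14): (-10, 16, 7), (7, 12, -14), (-14, 16, 5), (5, 14, -17), (-17, 20, 2), (2, 20, -17), (-17, 14, 5), (5, 16, -14), (-14, 12, 7), (7, 16, -10), … (4 more)
cycles coincide ⇒ equivalent

yes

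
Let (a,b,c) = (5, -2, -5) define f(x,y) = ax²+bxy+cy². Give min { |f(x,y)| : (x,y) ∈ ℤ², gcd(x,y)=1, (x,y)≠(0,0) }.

descent: ρ → (-5,2,5)  [lands on river]
river: ρ → (5,8,-2)
river: ρ → (-2,8,5)
river: ρ → (5,2,-5)
river: ρ → (-5,8,2)
river: ρ → (2,8,-5)
closes: descent 1, river 6
min |a| on river = 2

2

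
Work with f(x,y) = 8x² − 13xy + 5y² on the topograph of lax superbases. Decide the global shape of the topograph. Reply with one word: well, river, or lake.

D = b²−4ac = (-13)² − 4·8·5 = 9
D = 3² is a perfect square ⇒ form factors over ℤ ⇒ lakes

lake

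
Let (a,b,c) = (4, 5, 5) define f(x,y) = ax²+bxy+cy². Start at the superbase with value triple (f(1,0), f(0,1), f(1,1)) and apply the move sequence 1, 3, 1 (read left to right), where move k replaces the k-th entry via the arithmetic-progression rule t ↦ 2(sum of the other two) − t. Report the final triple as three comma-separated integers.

start (4,5,14) = (f(1,0),f(0,1),f(1,1))
replace slot 1: 2·(5+14) − 4 = 34 → (34,5,14)
replace slot 3: 2·(34+5) − 14 = 64 → (34,5,64)
replace slot 1: 2·(5+64) − 34 = 104 → (104,5,64)

104,5,64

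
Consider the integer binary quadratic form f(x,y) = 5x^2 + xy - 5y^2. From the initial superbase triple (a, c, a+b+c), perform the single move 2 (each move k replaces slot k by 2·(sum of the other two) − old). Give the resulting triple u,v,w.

start (5,-5,1) = (f(1,0),f(0,1),f(1,1))
replace slot 2: 2·(5+1) − (-5) = 17 → (5,17,1)

5,17,1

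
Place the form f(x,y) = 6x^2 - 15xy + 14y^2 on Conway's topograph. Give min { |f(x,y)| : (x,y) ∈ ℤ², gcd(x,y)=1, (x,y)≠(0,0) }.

translate: b→-3 (≡-15 mod 12), so (6,-15,14)→(6,-3,5)
flip: (6,-3,5)→(5,3,6)
reduced (well bottom): (5,3,6) with a≤c, −a<b≤a
well minimum = a = 5

5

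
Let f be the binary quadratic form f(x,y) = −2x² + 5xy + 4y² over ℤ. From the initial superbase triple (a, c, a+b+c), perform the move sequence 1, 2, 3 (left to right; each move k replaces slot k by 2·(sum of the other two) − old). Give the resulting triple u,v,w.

start (-2,4,7) = (f(1,0),f(0,1),f(1,1))
replace slot 1: 2·(4+7) − (-2) = 24 → (24,4,7)
replace slot 2: 2·(24+7) − 4 = 58 → (24,58,7)
replace slot 3: 2·(24+58) − 7 = 157 → (24,58,157)

24,58,157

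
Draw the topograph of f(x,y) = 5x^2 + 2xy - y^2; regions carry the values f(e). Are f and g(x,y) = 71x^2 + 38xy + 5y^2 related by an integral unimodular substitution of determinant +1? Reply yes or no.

D₁ = 24, D₂ = 24
river cycle of f (length 2): (-1, 4, 2), (2, 4, -1)
river cycle of g (length 2): (-1, 4, 2), (2, 4, -1)
cycles coincide ⇒ equivalent

yes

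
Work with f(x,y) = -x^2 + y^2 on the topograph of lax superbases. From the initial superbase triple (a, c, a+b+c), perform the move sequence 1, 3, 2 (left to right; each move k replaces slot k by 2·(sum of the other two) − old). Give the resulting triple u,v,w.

start (-1,1,0) = (f(1,0),f(0,1),f(1,1))
replace slot 1: 2·(1+0) − (-1) = 3 → (3,1,0)
replace slot 3: 2·(3+1) − 0 = 8 → (3,1,8)
replace slot 2: 2·(3+8) − 1 = 21 → (3,21,8)

3,21,8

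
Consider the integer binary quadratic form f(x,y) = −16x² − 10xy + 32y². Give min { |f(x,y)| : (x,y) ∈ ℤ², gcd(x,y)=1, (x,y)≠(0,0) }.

descent: ρ → (32,10,-16)
descent: ρ → (-16,22,26)  [lands on river]
river: ρ → (26,30,-12)
river: ρ → (-12,42,8)
river: ρ → (8,38,-22)
river: ρ → (-22,6,24)
river: ρ → (24,42,-4)
river: ρ → (-4,46,2)
river: ρ → (2,46,-4)
river: ρ → (-4,42,24)
river: ρ → (24,6,-22)
river: ρ → (-22,38,8)
river: ρ → (8,42,-12)
river: ρ → (-12,30,26)
river: ρ → (26,22,-16)
river: ρ → (-16,42,6)
river: ρ → (6,42,-16)
closes: descent 2, river 16
min |a| on river = 2

2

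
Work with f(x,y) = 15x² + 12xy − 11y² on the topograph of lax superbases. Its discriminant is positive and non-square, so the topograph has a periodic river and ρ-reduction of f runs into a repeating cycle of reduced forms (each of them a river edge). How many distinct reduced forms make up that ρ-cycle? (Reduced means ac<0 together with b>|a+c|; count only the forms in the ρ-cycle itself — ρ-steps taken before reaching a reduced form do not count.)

D = 804, ⌊√D⌋ = 28
river: ρ → (-11,10,16)
river: ρ → (16,22,-5)
river: ρ → (-5,28,1)
river: ρ → (1,28,-5)
river: ρ → (-5,22,16)
river: ρ → (16,10,-11)
river: ρ → (-11,12,15)
river: ρ → (15,18,-8)
river: ρ → (-8,14,19)
river: ρ → (19,24,-3)
river: ρ → (-3,24,19)
river: ρ → (19,14,-8)
river: ρ → (-8,18,15)
river: ρ → (15,12,-11)
ρ-cycle length = 14 (tail of 0 descent steps not counted)

14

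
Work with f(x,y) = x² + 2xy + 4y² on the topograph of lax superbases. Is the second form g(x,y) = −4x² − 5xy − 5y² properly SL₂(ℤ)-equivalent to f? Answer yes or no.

D₁ = -12, D₂ = -55
discriminants differ ⇒ not SL₂(ℤ)-equivalent

no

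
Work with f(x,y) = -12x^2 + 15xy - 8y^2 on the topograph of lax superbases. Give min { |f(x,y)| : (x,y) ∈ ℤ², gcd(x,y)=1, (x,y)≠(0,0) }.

translate: b→9 (≡-15 mod 24), so (12,-15,8)→(12,9,5)
flip: (12,9,5)→(5,-9,12)
translate: b→1 (≡-9 mod 10), so (5,-9,12)→(5,1,8)
reduced (well bottom): (5,1,8) with a≤c, −a<b≤a
well minimum |f| = |-5| = 5 (negative-definite)

5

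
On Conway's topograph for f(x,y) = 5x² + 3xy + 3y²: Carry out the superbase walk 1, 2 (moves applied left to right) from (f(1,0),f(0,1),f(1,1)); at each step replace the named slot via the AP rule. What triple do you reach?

start (5,3,11) = (f(1,0),f(0,1),f(1,1))
replace slot 1: 2·(3+11) − 5 = 23 → (23,3,11)
replace slot 2: 2·(23+11) − 3 = 65 → (23,65,11)

23,65,11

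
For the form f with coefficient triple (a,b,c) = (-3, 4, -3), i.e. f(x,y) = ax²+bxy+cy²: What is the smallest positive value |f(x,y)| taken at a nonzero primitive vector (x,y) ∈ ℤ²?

translate: b→2 (≡-4 mod 6), so (3,-4,3)→(3,2,2)
flip: (3,2,2)→(2,-2,3)
translate: b→2 (≡-2 mod 4), so (2,-2,3)→(2,2,3)
reduced (well bottom): (2,2,3) with a≤c, −a<b≤a
well minimum |f| = |-2| = 2 (negative-definite)

2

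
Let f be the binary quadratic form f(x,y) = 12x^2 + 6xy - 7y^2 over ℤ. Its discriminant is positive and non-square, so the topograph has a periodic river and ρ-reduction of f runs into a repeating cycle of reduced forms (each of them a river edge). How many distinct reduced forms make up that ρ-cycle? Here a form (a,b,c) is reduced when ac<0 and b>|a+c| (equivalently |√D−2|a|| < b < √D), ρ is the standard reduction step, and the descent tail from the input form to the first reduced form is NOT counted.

D = 372, ⌊√D⌋ = 19
river: ρ → (-7,8,11)
river: ρ → (11,14,-4)
river: ρ → (-4,18,3)
river: ρ → (3,18,-4)
river: ρ → (-4,14,11)
river: ρ → (11,8,-7)
river: ρ → (-7,6,12)
river: ρ → (12,18,-1)
river: ρ → (-1,18,12)
river: ρ → (12,6,-7)
ρ-cycle length = 10 (tail of 0 descent steps not counted)

10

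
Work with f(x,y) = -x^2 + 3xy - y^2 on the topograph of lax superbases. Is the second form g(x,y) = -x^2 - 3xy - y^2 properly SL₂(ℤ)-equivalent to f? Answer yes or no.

D₁ = 5, D₂ = 5
river cycle of f (length 2): (-1, 1, 1), (1, 1, -1)
river cycle of g (length 2): (-1, 1, 1), (1, 1, -1)
cycles coincide ⇒ equivalent

yes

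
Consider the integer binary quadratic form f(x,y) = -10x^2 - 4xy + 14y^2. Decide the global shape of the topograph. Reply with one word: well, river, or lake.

D = b²−4ac = (-4)² − 4·(-10)·14 = 576
D = 24² is a perfect square ⇒ form factors over ℤ ⇒ lakes

lake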